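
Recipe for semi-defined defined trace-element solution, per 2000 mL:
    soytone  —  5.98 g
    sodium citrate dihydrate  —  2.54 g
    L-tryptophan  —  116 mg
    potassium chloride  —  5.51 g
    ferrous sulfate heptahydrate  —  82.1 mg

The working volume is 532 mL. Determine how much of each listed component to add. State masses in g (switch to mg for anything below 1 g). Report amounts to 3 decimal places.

Ratio of target to recipe volume: 532 / 2000 = 0.266.
soytone: 5.98 g × (532 mL / 2000 mL) = 1.591 g
sodium citrate dihydrate: 2.54 g × (532 mL / 2000 mL) = 0.67564 g = 675.640 mg
L-tryptophan: 116 mg × (532 mL / 2000 mL) = 30.856 mg
potassium chloride: 5.51 g × (532 mL / 2000 mL) = 1.466 g
ferrous sulfate heptahydrate: 82.1 mg × (532 mL / 2000 mL) = 21.839 mg

soytone 1.591 g; sodium citrate dihydrate 675.640 mg; L-tryptophan 30.856 mg; potassium chloride 1.466 g; ferrous sulfate heptahydrate 21.839 mg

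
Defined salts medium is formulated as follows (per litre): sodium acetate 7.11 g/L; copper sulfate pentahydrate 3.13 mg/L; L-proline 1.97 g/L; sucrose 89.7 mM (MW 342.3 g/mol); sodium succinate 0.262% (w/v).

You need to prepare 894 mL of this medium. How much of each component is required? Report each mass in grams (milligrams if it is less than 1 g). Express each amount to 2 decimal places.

sodium acetate 6.36 g; copper sulfate pentahydrate 2.80 mg; L-proline 1.76 g; sucrose 27.45 g; sodium succinate 2.34 g

Scale factor relative to 1 L: 0.894.
sodium acetate: 7.11 g/L × 0.894 L = 6.36 g
copper sulfate pentahydrate: 3.13 mg/L × 0.894 L = 2.80 mg
L-proline: 1.97 g/L × 0.894 L = 1.76 g
sucrose: 89.7 mmol/L × 342.3 g/mol × 0.894 L ÷ 1000 = 27.45 g
sodium succinate: 0.262% w/v = 2.62 g/L → 2.62 × 0.894 L = 2.34 g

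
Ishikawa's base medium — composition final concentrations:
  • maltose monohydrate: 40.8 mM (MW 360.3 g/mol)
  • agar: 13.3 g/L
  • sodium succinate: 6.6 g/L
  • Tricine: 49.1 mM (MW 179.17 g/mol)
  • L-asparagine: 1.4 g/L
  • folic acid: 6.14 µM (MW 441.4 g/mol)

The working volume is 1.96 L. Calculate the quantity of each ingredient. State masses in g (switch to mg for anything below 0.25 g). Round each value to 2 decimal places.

Working volume: 1.96 L.
maltose monohydrate: 40.8 mmol/L × 360.3 g/mol × 1.96 L ÷ 1000 = 28.81 g
agar: 13.3 g/L × 1.96 L = 26.07 g
sodium succinate: 6.6 g/L × 1.96 L = 12.94 g
Tricine: 49.1 mmol/L × 179.17 g/mol × 1.96 L ÷ 1000 = 17.24 g
L-asparagine: 1.4 g/L × 1.96 L = 2.74 g
folic acid: 6.14 µmol/L × 441.4 g/mol × 1.96 L ÷ 1000 = 5.31 mg

maltose monohydrate 28.81 g; agar 26.07 g; sodium succinate 12.94 g; Tricine 17.24 g; L-asparagine 2.74 g; folic acid 5.31 mg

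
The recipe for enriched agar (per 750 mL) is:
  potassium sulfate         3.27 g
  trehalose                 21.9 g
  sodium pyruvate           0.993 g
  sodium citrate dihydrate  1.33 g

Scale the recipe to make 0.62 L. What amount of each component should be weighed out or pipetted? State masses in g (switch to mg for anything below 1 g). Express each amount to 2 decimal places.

Ratio of target to recipe volume: 620 / 750 = 0.826667.
potassium sulfate: 3.27 g × (620 mL / 750 mL) = 2.70 g
trehalose: 21.9 g × (620 mL / 750 mL) = 18.10 g
sodium pyruvate: 0.993 g × (620 mL / 750 mL) = 0.82088 g = 820.88 mg
sodium citrate dihydrate: 1.33 g × (620 mL / 750 mL) = 1.10 g

potassium sulfate 2.70 g; trehalose 18.10 g; sodium pyruvate 820.88 mg; sodium citrate dihydrate 1.10 g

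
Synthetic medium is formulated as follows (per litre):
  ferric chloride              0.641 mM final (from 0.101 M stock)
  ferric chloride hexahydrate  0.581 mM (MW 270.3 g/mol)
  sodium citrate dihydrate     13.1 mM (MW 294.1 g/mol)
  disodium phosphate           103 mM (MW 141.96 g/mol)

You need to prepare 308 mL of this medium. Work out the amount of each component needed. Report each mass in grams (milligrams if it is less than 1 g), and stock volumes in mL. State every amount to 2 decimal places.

ferric chloride 1.95 mL; ferric chloride hexahydrate 48.37 mg; sodium citrate dihydrate 1.19 g; disodium phosphate 4.50 g

Scale factor relative to 1 L: 0.308.
ferric chloride: dilute stock: 0.641 mM × 308 mL ÷ 101 mM = 1.95 mL
ferric chloride hexahydrate: 0.581 mmol/L × 270.3 mg/mmol × 0.308 L = 48.37 mg
sodium citrate dihydrate: 13.1 mmol/L × 294.1 g/mol × 0.308 L ÷ 1000 = 1.19 g
disodium phosphate: 103 mmol/L × 141.96 g/mol × 0.308 L ÷ 1000 = 4.50 g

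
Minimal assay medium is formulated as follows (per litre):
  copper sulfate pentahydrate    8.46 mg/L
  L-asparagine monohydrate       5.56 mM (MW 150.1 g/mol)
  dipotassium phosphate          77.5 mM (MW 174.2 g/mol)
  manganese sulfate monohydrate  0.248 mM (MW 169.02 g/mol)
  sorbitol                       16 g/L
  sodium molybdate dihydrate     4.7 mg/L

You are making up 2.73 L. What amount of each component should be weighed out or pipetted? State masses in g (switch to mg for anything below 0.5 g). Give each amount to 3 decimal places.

Working volume: 2.73 L.
copper sulfate pentahydrate: 8.46 mg/L × 2.73 L = 23.096 mg
L-asparagine monohydrate: 5.56 mmol/L × 150.1 g/mol × 2.73 L ÷ 1000 = 2.278 g
dipotassium phosphate: 77.5 mmol/L × 174.2 g/mol × 2.73 L ÷ 1000 = 36.856 g
manganese sulfate monohydrate: 0.248 mmol/L × 169.02 mg/mmol × 2.73 L = 114.433 mg
sorbitol: 16 g/L × 2.73 L = 43.680 g
sodium molybdate dihydrate: 4.7 mg/L × 2.73 L = 12.831 mg

copper sulfate pentahydrate 23.096 mg; L-asparagine monohydrate 2.278 g; dipotassium phosphate 36.856 g; manganese sulfate monohydrate 114.433 mg; sorbitol 43.680 g; sodium molybdate dihydrate 12.831 mg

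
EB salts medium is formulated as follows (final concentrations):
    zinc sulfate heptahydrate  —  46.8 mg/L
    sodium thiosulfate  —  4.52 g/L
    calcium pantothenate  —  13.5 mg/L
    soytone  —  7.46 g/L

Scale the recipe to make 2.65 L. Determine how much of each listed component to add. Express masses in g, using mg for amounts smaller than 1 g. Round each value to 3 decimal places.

Working volume: 2.65 L.
zinc sulfate heptahydrate: 46.8 mg/L × 2.65 L = 124.020 mg
sodium thiosulfate: 4.52 g/L × 2.65 L = 11.978 g
calcium pantothenate: 13.5 mg/L × 2.65 L = 35.775 mg
soytone: 7.46 g/L × 2.65 L = 19.769 g

zinc sulfate heptahydrate 124.020 mg; sodium thiosulfate 11.978 g; calcium pantothenate 35.775 mg; soytone 19.769 g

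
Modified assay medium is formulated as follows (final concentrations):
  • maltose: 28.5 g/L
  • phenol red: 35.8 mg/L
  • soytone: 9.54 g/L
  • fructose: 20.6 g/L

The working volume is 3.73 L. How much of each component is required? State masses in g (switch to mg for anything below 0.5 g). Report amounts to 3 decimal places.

Working volume: 3.73 L.
maltose: 28.5 g/L × 3.73 L = 106.305 g
phenol red: 35.8 mg/L × 3.73 L = 133.534 mg
soytone: 9.54 g/L × 3.73 L = 35.584 g
fructose: 20.6 g/L × 3.73 L = 76.838 g

maltose 106.305 g; phenol red 133.534 mg; soytone 35.584 g; fructose 76.838 g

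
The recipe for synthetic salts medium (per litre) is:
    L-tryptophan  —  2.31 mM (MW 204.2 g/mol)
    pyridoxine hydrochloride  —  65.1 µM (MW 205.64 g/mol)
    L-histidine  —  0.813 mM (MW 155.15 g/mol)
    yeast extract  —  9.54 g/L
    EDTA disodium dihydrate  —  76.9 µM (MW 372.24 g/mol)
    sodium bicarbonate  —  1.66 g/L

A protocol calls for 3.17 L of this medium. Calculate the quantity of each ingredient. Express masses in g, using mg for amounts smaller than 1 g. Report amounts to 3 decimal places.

L-tryptophan 1.495 g; pyridoxine hydrochloride 42.437 mg; L-histidine 399.854 mg; yeast extract 30.242 g; EDTA disodium dihydrate 90.742 mg; sodium bicarbonate 5.262 g

Working volume: 3.17 L.
L-tryptophan: 2.31 mmol/L × 204.2 g/mol × 3.17 L ÷ 1000 = 1.495 g
pyridoxine hydrochloride: 65.1 µmol/L × 205.64 g/mol × 3.17 L ÷ 1000 = 42.437 mg
L-histidine: 0.813 mmol/L × 155.15 mg/mmol × 3.17 L = 399.854 mg
yeast extract: 9.54 g/L × 3.17 L = 30.242 g
EDTA disodium dihydrate: 76.9 µmol/L × 372.24 g/mol × 3.17 L ÷ 1000 = 90.742 mg
sodium bicarbonate: 1.66 g/L × 3.17 L = 5.262 g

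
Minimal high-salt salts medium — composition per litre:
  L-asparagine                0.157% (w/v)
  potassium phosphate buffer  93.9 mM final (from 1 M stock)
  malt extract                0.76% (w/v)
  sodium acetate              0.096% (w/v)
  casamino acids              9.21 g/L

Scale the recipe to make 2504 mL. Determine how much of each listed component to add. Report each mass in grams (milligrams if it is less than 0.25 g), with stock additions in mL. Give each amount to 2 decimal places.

L-asparagine 3.93 g; potassium phosphate buffer 235.13 mL; malt extract 19.03 g; sodium acetate 2.40 g; casamino acids 23.06 g

Working volume: 2504 mL = 2.504 L.
L-asparagine: 0.157 g per 100 mL × 2504 mL ÷ 100 = 3.93 g
potassium phosphate buffer: V = C2·V2/C1 = 93.9 mM × 2504 mL ÷ 1000 mM = 235.13 mL
malt extract: 0.76% w/v = 7.6 g/L → 7.6 × 2.504 L = 19.03 g
sodium acetate: 0.096% w/v = 0.96 g/L → 0.96 × 2.504 L = 2.40 g
casamino acids: 9.21 g/L × 2.504 L = 23.06 g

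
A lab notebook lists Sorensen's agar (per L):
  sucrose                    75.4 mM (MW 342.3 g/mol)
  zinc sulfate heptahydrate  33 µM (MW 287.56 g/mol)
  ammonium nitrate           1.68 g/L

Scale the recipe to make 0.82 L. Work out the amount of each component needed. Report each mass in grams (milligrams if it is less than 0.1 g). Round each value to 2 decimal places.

Scale factor relative to 1 L: 0.82.
sucrose: 75.4 mmol/L × 342.3 g/mol × 0.82 L ÷ 1000 = 21.16 g
zinc sulfate heptahydrate: 33 µmol/L × 287.56 g/mol × 0.82 L ÷ 1000 = 7.78 mg
ammonium nitrate: 1.68 g/L × 0.82 L = 1.38 g

sucrose 21.16 g; zinc sulfate heptahydrate 7.78 mg; ammonium nitrate 1.38 g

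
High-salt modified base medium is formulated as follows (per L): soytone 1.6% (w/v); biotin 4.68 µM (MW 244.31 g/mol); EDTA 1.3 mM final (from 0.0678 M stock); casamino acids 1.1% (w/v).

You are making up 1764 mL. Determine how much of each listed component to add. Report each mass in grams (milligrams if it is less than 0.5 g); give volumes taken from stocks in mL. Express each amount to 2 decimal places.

Target volume = 1764 mL = 1.764 L.
soytone: 1.6% w/v = 16 g/L → 16 × 1.764 L = 28.22 g
biotin: 4.68 µmol/L × 244.31 g/mol × 1.764 L ÷ 1000 = 2.02 mg
EDTA: C1V1 = C2V2 → 1.3 mM × 1764 mL ÷ 67.8 mM = 33.82 mL
casamino acids: 1.1% w/v = 11 g/L → 11 × 1.764 L = 19.40 g

soytone 28.22 g; biotin 2.02 mg; EDTA 33.82 mL; casamino acids 19.40 g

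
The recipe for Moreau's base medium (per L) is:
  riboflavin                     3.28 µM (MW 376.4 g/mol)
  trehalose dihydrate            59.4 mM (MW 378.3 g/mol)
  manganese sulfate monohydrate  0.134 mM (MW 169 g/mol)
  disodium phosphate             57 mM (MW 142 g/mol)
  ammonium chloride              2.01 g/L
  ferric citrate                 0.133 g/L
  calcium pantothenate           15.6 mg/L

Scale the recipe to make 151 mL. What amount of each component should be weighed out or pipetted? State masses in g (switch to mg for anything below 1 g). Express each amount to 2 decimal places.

riboflavin 0.19 mg; trehalose dihydrate 3.39 g; manganese sulfate monohydrate 3.42 mg; disodium phosphate 1.22 g; ammonium chloride 303.51 mg; ferric citrate 20.08 mg; calcium pantothenate 2.36 mg

Scale factor relative to 1 L: 0.151.
riboflavin: 3.28 µmol/L × 376.4 g/mol × 0.151 L ÷ 1000 = 0.19 mg
trehalose dihydrate: 59.4 mmol/L × 378.3 g/mol × 0.151 L ÷ 1000 = 3.39 g
manganese sulfate monohydrate: 0.134 mmol/L × 169 mg/mmol × 0.151 L = 3.42 mg
disodium phosphate: 57 mmol/L × 142 g/mol × 0.151 L ÷ 1000 = 1.22 g
ammonium chloride: 2.01 g/L × 0.151 L = 0.30351 g = 303.51 mg
ferric citrate: 0.133 g/L × 0.151 L = 0.020083 g = 20.08 mg
calcium pantothenate: 15.6 mg/L × 0.151 L = 2.36 mg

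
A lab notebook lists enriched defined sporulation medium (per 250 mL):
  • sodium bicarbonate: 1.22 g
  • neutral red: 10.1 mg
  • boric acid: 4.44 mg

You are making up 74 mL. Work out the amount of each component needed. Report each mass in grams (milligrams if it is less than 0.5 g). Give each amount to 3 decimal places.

sodium bicarbonate 361.120 mg; neutral red 2.990 mg; boric acid 1.314 mg

Ratio of target to recipe volume: 74 / 250 = 0.296.
sodium bicarbonate: 1.22 g × (74 mL / 250 mL) = 0.36112 g = 361.120 mg
neutral red: 10.1 mg × (74 mL / 250 mL) = 2.990 mg
boric acid: 4.44 mg × (74 mL / 250 mL) = 1.314 mg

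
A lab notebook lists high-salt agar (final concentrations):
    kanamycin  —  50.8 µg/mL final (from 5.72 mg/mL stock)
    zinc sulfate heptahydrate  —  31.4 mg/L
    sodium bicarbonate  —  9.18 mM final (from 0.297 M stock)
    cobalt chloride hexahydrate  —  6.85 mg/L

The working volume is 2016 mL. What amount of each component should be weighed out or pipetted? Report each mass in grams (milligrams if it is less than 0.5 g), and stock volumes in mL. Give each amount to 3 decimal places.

kanamycin 17.904 mL; zinc sulfate heptahydrate 63.302 mg; sodium bicarbonate 62.313 mL; cobalt chloride hexahydrate 13.810 mg

Target volume = 2016 mL = 2.016 L.
kanamycin: dilute stock: 50.8 µg/mL × 2016 mL ÷ 5720 µg/mL = 17.904 mL
zinc sulfate heptahydrate: 31.4 mg/L × 2.016 L = 63.302 mg
sodium bicarbonate: dilute stock: 9.18 mM × 2016 mL ÷ 297 mM = 62.313 mL
cobalt chloride hexahydrate: 6.85 mg/L × 2.016 L = 13.810 mg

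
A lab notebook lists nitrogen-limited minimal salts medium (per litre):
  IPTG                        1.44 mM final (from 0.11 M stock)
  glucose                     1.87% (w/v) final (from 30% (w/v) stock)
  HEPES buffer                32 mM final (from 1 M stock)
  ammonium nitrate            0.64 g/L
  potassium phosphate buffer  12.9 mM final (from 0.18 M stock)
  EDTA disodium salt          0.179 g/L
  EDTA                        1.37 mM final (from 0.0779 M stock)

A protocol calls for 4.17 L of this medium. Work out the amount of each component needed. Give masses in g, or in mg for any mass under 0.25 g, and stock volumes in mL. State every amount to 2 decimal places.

IPTG 54.59 mL; glucose 259.93 mL; HEPES buffer 133.44 mL; ammonium nitrate 2.67 g; potassium phosphate buffer 298.85 mL; EDTA disodium salt 0.75 g; EDTA 73.34 mL

Working volume: 4.17 L.
IPTG: C1V1 = C2V2 → 1.44 mM × 4170 mL ÷ 110 mM = 54.59 mL
glucose: C1V1 = C2V2 → 1.87% ÷ 30% × 4170 mL = 259.93 mL
HEPES buffer: dilute stock: 32 mM × 4170 mL ÷ 1000 mM = 133.44 mL
ammonium nitrate: 0.64 g/L × 4.17 L = 2.67 g
potassium phosphate buffer: dilute stock: 12.9 mM × 4170 mL ÷ 180 mM = 298.85 mL
EDTA disodium salt: 0.179 g/L × 4.17 L = 0.75 g
EDTA: V = C2·V2/C1 = 1.37 mM × 4170 mL ÷ 77.9 mM = 73.34 mL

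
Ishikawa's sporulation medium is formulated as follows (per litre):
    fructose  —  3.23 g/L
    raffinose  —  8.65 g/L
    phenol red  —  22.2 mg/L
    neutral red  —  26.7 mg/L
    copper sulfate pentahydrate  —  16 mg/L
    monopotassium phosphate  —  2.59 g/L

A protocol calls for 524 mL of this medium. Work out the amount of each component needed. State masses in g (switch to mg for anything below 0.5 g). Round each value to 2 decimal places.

fructose 1.69 g; raffinose 4.53 g; phenol red 11.63 mg; neutral red 13.99 mg; copper sulfate pentahydrate 8.38 mg; monopotassium phosphate 1.36 g

Target volume = 524 mL = 0.524 L.
fructose: 3.23 g/L × 0.524 L = 1.69 g
raffinose: 8.65 g/L × 0.524 L = 4.53 g
phenol red: 22.2 mg/L × 0.524 L = 11.63 mg
neutral red: 26.7 mg/L × 0.524 L = 13.99 mg
copper sulfate pentahydrate: 16 mg/L × 0.524 L = 8.38 mg
monopotassium phosphate: 2.59 g/L × 0.524 L = 1.36 g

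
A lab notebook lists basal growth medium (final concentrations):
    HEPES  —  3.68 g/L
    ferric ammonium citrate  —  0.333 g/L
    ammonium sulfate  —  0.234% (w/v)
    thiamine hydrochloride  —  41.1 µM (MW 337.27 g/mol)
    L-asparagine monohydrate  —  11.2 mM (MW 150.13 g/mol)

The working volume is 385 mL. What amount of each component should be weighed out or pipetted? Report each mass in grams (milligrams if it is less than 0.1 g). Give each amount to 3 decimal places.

HEPES 1.417 g; ferric ammonium citrate 0.128 g; ammonium sulfate 0.901 g; thiamine hydrochloride 5.337 mg; L-asparagine monohydrate 0.647 g

Scale factor relative to 1 L: 0.385.
HEPES: 3.68 g/L × 0.385 L = 1.417 g
ferric ammonium citrate: 0.333 g/L × 0.385 L = 0.128 g
ammonium sulfate: 0.234 g per 100 mL × 385 mL ÷ 100 = 0.901 g
thiamine hydrochloride: 41.1 µmol/L × 337.27 g/mol × 0.385 L ÷ 1000 = 5.337 mg
L-asparagine monohydrate: 11.2 mmol/L × 150.13 g/mol × 0.385 L ÷ 1000 = 0.647 g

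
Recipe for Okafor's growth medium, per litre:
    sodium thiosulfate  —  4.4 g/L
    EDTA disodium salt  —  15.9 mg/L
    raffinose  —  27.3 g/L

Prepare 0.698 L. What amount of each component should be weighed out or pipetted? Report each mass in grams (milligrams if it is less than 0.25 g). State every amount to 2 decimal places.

Working volume: 0.698 L.
sodium thiosulfate: 4.4 g/L × 0.698 L = 3.07 g
EDTA disodium salt: 15.9 mg/L × 0.698 L = 11.10 mg
raffinose: 27.3 g/L × 0.698 L = 19.06 g

sodium thiosulfate 3.07 g; EDTA disodium salt 11.10 mg; raffinose 19.06 g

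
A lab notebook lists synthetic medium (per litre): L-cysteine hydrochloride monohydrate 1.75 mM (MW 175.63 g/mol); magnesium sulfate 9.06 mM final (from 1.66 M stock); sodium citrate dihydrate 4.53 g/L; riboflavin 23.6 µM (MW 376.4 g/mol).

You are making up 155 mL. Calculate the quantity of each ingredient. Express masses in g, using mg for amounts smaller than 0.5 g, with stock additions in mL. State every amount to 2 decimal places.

L-cysteine hydrochloride monohydrate 47.64 mg; magnesium sulfate 0.85 mL; sodium citrate dihydrate 0.70 g; riboflavin 1.38 mg

Target volume = 155 mL = 0.155 L.
L-cysteine hydrochloride monohydrate: 1.75 mmol/L × 175.63 mg/mmol × 0.155 L = 47.64 mg
magnesium sulfate: C1V1 = C2V2 → 9.06 mM × 155 mL ÷ 1660 mM = 0.85 mL
sodium citrate dihydrate: 4.53 g/L × 0.155 L = 0.70 g
riboflavin: 23.6 µmol/L × 376.4 g/mol × 0.155 L ÷ 1000 = 1.38 mg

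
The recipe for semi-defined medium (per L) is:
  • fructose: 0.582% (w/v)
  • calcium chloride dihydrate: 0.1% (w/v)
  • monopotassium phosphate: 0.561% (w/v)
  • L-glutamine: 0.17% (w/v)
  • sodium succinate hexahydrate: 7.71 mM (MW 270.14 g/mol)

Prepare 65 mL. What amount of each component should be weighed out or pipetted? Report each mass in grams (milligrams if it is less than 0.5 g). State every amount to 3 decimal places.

fructose 378.300 mg; calcium chloride dihydrate 65.000 mg; monopotassium phosphate 364.650 mg; L-glutamine 110.500 mg; sodium succinate hexahydrate 135.381 mg

Target volume = 65 mL = 0.065 L.
fructose: 0.582% w/v = 5.82 g/L → 5.82 × 0.065 L = 0.3783 g = 378.300 mg
calcium chloride dihydrate: 0.1% w/v = 1 g/L → 1 × 0.065 L = 0.065 g = 65.000 mg
monopotassium phosphate: 0.561% w/v = 5.61 g/L → 5.61 × 0.065 L = 0.36465 g = 364.650 mg
L-glutamine: 0.17% w/v = 1.7 g/L → 1.7 × 0.065 L = 0.1105 g = 110.500 mg
sodium succinate hexahydrate: 7.71 mmol/L × 270.14 mg/mmol × 0.065 L = 135.381 mg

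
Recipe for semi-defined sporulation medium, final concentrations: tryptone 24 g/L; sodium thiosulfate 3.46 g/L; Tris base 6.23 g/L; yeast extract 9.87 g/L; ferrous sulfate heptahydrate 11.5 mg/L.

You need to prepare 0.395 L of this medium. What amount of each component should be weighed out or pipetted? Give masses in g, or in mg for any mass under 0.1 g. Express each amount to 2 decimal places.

Working volume: 0.395 L.
tryptone: 24 g/L × 0.395 L = 9.48 g
sodium thiosulfate: 3.46 g/L × 0.395 L = 1.37 g
Tris base: 6.23 g/L × 0.395 L = 2.46 g
yeast extract: 9.87 g/L × 0.395 L = 3.90 g
ferrous sulfate heptahydrate: 11.5 mg/L × 0.395 L = 4.54 mg

tryptone 9.48 g; sodium thiosulfate 1.37 g; Tris base 2.46 g; yeast extract 3.90 g; ferrous sulfate heptahydrate 4.54 mg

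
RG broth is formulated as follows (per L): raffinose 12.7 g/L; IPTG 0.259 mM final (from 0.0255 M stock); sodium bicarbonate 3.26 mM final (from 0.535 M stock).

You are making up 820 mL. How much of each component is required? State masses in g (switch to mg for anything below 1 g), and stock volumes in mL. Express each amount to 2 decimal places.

Working volume: 820 mL = 0.82 L.
raffinose: 12.7 g/L × 0.82 L = 10.41 g
IPTG: V = C2·V2/C1 = 0.259 mM × 820 mL ÷ 25.5 mM = 8.33 mL
sodium bicarbonate: C1V1 = C2V2 → 3.26 mM × 820 mL ÷ 535 mM = 5.00 mL

raffinose 10.41 g; IPTG 8.33 mL; sodium bicarbonate 5.00 mL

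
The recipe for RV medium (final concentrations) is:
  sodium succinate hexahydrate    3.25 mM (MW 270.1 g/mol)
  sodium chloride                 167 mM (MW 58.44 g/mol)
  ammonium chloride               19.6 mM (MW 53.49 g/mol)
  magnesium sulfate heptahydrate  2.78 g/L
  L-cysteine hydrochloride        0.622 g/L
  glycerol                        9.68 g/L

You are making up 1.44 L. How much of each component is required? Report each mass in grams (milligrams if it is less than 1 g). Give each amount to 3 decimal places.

Scale factor relative to 1 L: 1.44.
sodium succinate hexahydrate: 3.25 mmol/L × 270.1 g/mol × 1.44 L ÷ 1000 = 1.264 g
sodium chloride: 167 mmol/L × 58.44 g/mol × 1.44 L ÷ 1000 = 14.054 g
ammonium chloride: 19.6 mmol/L × 53.49 g/mol × 1.44 L ÷ 1000 = 1.510 g
magnesium sulfate heptahydrate: 2.78 g/L × 1.44 L = 4.003 g
L-cysteine hydrochloride: 0.622 g/L × 1.44 L = 0.89568 g = 895.680 mg
glycerol: 9.68 g/L × 1.44 L = 13.939 g

sodium succinate hexahydrate 1.264 g; sodium chloride 14.054 g; ammonium chloride 1.510 g; magnesium sulfate heptahydrate 4.003 g; L-cysteine hydrochloride 895.680 mg; glycerol 13.939 g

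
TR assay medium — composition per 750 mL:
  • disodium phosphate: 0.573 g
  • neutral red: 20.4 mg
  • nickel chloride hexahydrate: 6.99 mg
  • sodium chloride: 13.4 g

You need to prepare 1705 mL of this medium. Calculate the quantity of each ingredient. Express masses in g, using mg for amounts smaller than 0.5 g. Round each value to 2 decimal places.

Ratio of target to recipe volume: 1705 / 750 = 2.27333.
disodium phosphate: 0.573 g × (1705 mL / 750 mL) = 1.30 g
neutral red: 20.4 mg × (1705 mL / 750 mL) = 46.38 mg
nickel chloride hexahydrate: 6.99 mg × (1705 mL / 750 mL) = 15.89 mg
sodium chloride: 13.4 g × (1705 mL / 750 mL) = 30.46 g

disodium phosphate 1.30 g; neutral red 46.38 mg; nickel chloride hexahydrate 15.89 mg; sodium chloride 30.46 g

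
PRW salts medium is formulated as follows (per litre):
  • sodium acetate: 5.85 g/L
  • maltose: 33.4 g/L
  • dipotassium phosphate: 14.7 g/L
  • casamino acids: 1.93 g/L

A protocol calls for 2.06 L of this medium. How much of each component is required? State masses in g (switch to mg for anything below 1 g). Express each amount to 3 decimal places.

Working volume: 2.06 L.
sodium acetate: 5.85 g/L × 2.06 L = 12.051 g
maltose: 33.4 g/L × 2.06 L = 68.804 g
dipotassium phosphate: 14.7 g/L × 2.06 L = 30.282 g
casamino acids: 1.93 g/L × 2.06 L = 3.976 g

sodium acetate 12.051 g; maltose 68.804 g; dipotassium phosphate 30.282 g; casamino acids 3.976 g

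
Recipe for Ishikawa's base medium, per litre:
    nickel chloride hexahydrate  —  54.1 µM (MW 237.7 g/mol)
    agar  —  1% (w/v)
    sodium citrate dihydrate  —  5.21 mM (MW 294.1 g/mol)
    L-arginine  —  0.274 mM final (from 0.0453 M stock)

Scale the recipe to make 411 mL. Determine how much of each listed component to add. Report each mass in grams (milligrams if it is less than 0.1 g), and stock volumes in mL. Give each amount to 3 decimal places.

Scale factor relative to 1 L: 0.411.
nickel chloride hexahydrate: 54.1 µmol/L × 237.7 g/mol × 0.411 L ÷ 1000 = 5.285 mg
agar: 1 g per 100 mL × 411 mL ÷ 100 = 4.110 g
sodium citrate dihydrate: 5.21 mmol/L × 294.1 g/mol × 0.411 L ÷ 1000 = 0.630 g
L-arginine: dilute stock: 0.274 mM × 411 mL ÷ 45.3 mM = 2.486 mL

nickel chloride hexahydrate 5.285 mg; agar 4.110 g; sodium citrate dihydrate 0.630 g; L-arginine 2.486 mL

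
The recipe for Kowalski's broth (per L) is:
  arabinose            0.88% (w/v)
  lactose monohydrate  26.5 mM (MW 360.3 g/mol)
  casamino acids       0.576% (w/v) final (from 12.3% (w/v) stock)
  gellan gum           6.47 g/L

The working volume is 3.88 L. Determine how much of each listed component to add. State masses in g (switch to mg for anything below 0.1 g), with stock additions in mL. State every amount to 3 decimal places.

arabinose 34.144 g; lactose monohydrate 37.046 g; casamino acids 181.698 mL; gellan gum 25.104 g

Scale factor relative to 1 L: 3.88.
arabinose: 0.88 g per 100 mL × 3880 mL ÷ 100 = 34.144 g
lactose monohydrate: 26.5 mmol/L × 360.3 g/mol × 3.88 L ÷ 1000 = 37.046 g
casamino acids: C1V1 = C2V2 → 0.576% ÷ 12.3% × 3880 mL = 181.698 mL
gellan gum: 6.47 g/L × 3.88 L = 25.104 g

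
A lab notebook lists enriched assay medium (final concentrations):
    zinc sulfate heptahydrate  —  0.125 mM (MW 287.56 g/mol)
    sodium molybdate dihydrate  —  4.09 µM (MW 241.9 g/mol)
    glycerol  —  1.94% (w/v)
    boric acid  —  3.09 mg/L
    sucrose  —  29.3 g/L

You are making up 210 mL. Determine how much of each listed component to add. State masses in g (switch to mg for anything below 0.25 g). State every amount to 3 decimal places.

zinc sulfate heptahydrate 7.548 mg; sodium molybdate dihydrate 0.208 mg; glycerol 4.074 g; boric acid 0.649 mg; sucrose 6.153 g

Scale factor relative to 1 L: 0.21.
zinc sulfate heptahydrate: 0.125 mmol/L × 287.56 mg/mmol × 0.21 L = 7.548 mg
sodium molybdate dihydrate: 4.09 µmol/L × 241.9 g/mol × 0.21 L ÷ 1000 = 0.208 mg
glycerol: 1.94 g per 100 mL × 210 mL ÷ 100 = 4.074 g
boric acid: 3.09 mg/L × 0.21 L = 0.649 mg
sucrose: 29.3 g/L × 0.21 L = 6.153 g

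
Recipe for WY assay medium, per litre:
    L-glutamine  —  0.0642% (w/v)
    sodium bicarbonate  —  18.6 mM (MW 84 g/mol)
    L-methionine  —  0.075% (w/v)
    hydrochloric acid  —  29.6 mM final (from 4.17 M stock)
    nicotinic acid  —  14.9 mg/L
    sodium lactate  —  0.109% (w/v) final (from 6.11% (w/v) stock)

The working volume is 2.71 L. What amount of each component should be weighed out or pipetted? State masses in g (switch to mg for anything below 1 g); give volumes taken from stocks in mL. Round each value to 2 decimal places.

L-glutamine 1.74 g; sodium bicarbonate 4.23 g; L-methionine 2.03 g; hydrochloric acid 19.24 mL; nicotinic acid 40.38 mg; sodium lactate 48.35 mL

Working volume: 2.71 L.
L-glutamine: 0.0642% w/v = 0.642 g/L → 0.642 × 2.71 L = 1.74 g
sodium bicarbonate: 18.6 mmol/L × 84 g/mol × 2.71 L ÷ 1000 = 4.23 g
L-methionine: 0.075 g per 100 mL × 2710 mL ÷ 100 = 2.03 g
hydrochloric acid: V = C2·V2/C1 = 29.6 mM × 2710 mL ÷ 4170 mM = 19.24 mL
nicotinic acid: 14.9 mg/L × 2.71 L = 40.38 mg
sodium lactate: C1V1 = C2V2 → 0.109% ÷ 6.11% × 2710 mL = 48.35 mL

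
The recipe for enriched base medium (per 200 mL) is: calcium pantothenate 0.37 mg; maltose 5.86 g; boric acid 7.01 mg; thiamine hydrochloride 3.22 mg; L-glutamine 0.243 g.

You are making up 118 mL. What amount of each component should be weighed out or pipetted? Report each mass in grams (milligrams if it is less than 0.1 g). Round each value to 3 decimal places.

Scale factor = 118 mL / 200 mL = 0.59.
calcium pantothenate: 0.37 mg × (118 mL / 200 mL) = 0.218 mg
maltose: 5.86 g × (118 mL / 200 mL) = 3.457 g
boric acid: 7.01 mg × (118 mL / 200 mL) = 4.136 mg
thiamine hydrochloride: 3.22 mg × (118 mL / 200 mL) = 1.900 mg
L-glutamine: 0.243 g × (118 mL / 200 mL) = 0.143 g

calcium pantothenate 0.218 mg; maltose 3.457 g; boric acid 4.136 mg; thiamine hydrochloride 1.900 mg; L-glutamine 0.143 g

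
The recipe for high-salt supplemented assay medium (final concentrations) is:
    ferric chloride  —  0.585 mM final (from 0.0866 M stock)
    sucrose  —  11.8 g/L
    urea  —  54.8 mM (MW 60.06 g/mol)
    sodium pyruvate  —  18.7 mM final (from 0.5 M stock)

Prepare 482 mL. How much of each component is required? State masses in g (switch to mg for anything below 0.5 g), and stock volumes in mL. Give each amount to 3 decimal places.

Scale factor relative to 1 L: 0.482.
ferric chloride: V = C2·V2/C1 = 0.585 mM × 482 mL ÷ 86.6 mM = 3.256 mL
sucrose: 11.8 g/L × 0.482 L = 5.688 g
urea: 54.8 mmol/L × 60.06 g/mol × 0.482 L ÷ 1000 = 1.586 g
sodium pyruvate: dilute stock: 18.7 mM × 482 mL ÷ 500 mM = 18.027 mL

ferric chloride 3.256 mL; sucrose 5.688 g; urea 1.586 g; sodium pyruvate 18.027 mL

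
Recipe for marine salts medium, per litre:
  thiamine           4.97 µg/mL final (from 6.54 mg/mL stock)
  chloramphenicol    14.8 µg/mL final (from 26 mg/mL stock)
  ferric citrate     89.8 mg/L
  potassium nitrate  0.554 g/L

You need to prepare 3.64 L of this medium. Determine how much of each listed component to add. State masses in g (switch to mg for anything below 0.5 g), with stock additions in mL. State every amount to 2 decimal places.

Working volume: 3.64 L.
thiamine: C1V1 = C2V2 → 4.97 µg/mL × 3640 mL ÷ 6540 µg/mL = 2.77 mL
chloramphenicol: V = C2·V2/C1 = 14.8 µg/mL × 3640 mL ÷ 26000 µg/mL = 2.07 mL
ferric citrate: 89.8 mg/L × 3.64 L = 326.87 mg
potassium nitrate: 0.554 g/L × 3.64 L = 2.02 g

thiamine 2.77 mL; chloramphenicol 2.07 mL; ferric citrate 326.87 mg; potassium nitrate 2.02 g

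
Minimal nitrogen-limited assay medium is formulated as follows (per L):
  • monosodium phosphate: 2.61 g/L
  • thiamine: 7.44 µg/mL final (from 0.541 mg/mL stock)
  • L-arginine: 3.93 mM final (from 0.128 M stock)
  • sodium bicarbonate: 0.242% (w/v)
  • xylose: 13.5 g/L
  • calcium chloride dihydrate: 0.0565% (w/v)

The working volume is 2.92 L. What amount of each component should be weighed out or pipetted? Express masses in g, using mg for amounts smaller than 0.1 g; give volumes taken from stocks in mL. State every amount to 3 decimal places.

monosodium phosphate 7.621 g; thiamine 40.157 mL; L-arginine 89.653 mL; sodium bicarbonate 7.066 g; xylose 39.420 g; calcium chloride dihydrate 1.650 g

Working volume: 2.92 L.
monosodium phosphate: 2.61 g/L × 2.92 L = 7.621 g
thiamine: V = C2·V2/C1 = 7.44 µg/mL × 2920 mL ÷ 541 µg/mL = 40.157 mL
L-arginine: C1V1 = C2V2 → 3.93 mM × 2920 mL ÷ 128 mM = 89.653 mL
sodium bicarbonate: 0.242 g per 100 mL × 2920 mL ÷ 100 = 7.066 g
xylose: 13.5 g/L × 2.92 L = 39.420 g
calcium chloride dihydrate: 0.0565% w/v = 0.565 g/L → 0.565 × 2.92 L = 1.650 g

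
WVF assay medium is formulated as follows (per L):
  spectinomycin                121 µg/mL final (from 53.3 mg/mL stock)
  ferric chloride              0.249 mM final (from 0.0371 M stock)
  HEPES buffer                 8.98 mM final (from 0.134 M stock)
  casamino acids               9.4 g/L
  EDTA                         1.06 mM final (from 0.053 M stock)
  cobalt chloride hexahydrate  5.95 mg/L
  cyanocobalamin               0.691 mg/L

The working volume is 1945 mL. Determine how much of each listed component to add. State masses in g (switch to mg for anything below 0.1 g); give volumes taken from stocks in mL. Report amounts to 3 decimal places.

Scale factor relative to 1 L: 1.945.
spectinomycin: C1V1 = C2V2 → 121 µg/mL × 1945 mL ÷ 53300 µg/mL = 4.415 mL
ferric chloride: V = C2·V2/C1 = 0.249 mM × 1945 mL ÷ 37.1 mM = 13.054 mL
HEPES buffer: V = C2·V2/C1 = 8.98 mM × 1945 mL ÷ 134 mM = 130.344 mL
casamino acids: 9.4 g/L × 1.945 L = 18.283 g
EDTA: V = C2·V2/C1 = 1.06 mM × 1945 mL ÷ 53 mM = 38.900 mL
cobalt chloride hexahydrate: 5.95 mg/L × 1.945 L = 11.573 mg
cyanocobalamin: 0.691 mg/L × 1.945 L = 1.344 mg

spectinomycin 4.415 mL; ferric chloride 13.054 mL; HEPES buffer 130.344 mL; casamino acids 18.283 g; EDTA 38.900 mL; cobalt chloride hexahydrate 11.573 mg; cyanocobalamin 1.344 mg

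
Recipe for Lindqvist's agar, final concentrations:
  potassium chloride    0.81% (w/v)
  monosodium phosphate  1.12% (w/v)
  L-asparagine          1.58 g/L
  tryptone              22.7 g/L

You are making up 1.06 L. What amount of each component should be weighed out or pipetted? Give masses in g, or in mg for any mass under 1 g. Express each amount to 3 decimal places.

Scale factor relative to 1 L: 1.06.
potassium chloride: 0.81% w/v = 8.1 g/L → 8.1 × 1.06 L = 8.586 g
monosodium phosphate: 1.12% w/v = 11.2 g/L → 11.2 × 1.06 L = 11.872 g
L-asparagine: 1.58 g/L × 1.06 L = 1.675 g
tryptone: 22.7 g/L × 1.06 L = 24.062 g

potassium chloride 8.586 g; monosodium phosphate 11.872 g; L-asparagine 1.675 g; tryptone 24.062 g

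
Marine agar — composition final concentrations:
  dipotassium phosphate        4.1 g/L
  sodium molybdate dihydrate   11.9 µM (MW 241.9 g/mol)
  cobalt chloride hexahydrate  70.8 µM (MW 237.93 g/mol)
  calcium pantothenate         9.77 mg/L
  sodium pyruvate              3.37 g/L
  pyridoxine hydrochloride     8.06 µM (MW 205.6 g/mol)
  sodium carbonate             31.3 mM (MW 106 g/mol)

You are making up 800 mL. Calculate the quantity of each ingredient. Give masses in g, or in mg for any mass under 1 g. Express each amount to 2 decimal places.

Scale factor relative to 1 L: 0.8.
dipotassium phosphate: 4.1 g/L × 0.8 L = 3.28 g
sodium molybdate dihydrate: 11.9 µmol/L × 241.9 g/mol × 0.8 L ÷ 1000 = 2.30 mg
cobalt chloride hexahydrate: 70.8 µmol/L × 237.93 g/mol × 0.8 L ÷ 1000 = 13.48 mg
calcium pantothenate: 9.77 mg/L × 0.8 L = 7.82 mg
sodium pyruvate: 3.37 g/L × 0.8 L = 2.70 g
pyridoxine hydrochloride: 8.06 µmol/L × 205.6 g/mol × 0.8 L ÷ 1000 = 1.33 mg
sodium carbonate: 31.3 mmol/L × 106 g/mol × 0.8 L ÷ 1000 = 2.65 g

dipotassium phosphate 3.28 g; sodium molybdate dihydrate 2.30 mg; cobalt chloride hexahydrate 13.48 mg; calcium pantothenate 7.82 mg; sodium pyruvate 2.70 g; pyridoxine hydrochloride 1.33 mg; sodium carbonate 2.65 g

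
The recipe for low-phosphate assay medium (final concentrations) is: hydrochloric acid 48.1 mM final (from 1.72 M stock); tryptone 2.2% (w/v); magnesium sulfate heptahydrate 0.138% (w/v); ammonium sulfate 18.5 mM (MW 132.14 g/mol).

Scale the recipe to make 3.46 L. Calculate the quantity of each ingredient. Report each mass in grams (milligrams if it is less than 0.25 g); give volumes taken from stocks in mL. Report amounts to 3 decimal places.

Scale factor relative to 1 L: 3.46.
hydrochloric acid: dilute stock: 48.1 mM × 3460 mL ÷ 1720 mM = 96.759 mL
tryptone: 2.2% w/v = 22 g/L → 22 × 3.46 L = 76.120 g
magnesium sulfate heptahydrate: 0.138% w/v = 1.38 g/L → 1.38 × 3.46 L = 4.775 g
ammonium sulfate: 18.5 mmol/L × 132.14 g/mol × 3.46 L ÷ 1000 = 8.458 g

hydrochloric acid 96.759 mL; tryptone 76.120 g; magnesium sulfate heptahydrate 4.775 g; ammonium sulfate 8.458 g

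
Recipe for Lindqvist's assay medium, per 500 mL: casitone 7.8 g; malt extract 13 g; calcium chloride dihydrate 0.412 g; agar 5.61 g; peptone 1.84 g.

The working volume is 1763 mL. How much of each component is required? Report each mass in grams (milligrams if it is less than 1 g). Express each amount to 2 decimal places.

casitone 27.50 g; malt extract 45.84 g; calcium chloride dihydrate 1.45 g; agar 19.78 g; peptone 6.49 g

Ratio of target to recipe volume: 1763 / 500 = 3.526.
casitone: 7.8 g × (1763 mL / 500 mL) = 27.50 g
malt extract: 13 g × (1763 mL / 500 mL) = 45.84 g
calcium chloride dihydrate: 0.412 g × (1763 mL / 500 mL) = 1.45 g
agar: 5.61 g × (1763 mL / 500 mL) = 19.78 g
peptone: 1.84 g × (1763 mL / 500 mL) = 6.49 g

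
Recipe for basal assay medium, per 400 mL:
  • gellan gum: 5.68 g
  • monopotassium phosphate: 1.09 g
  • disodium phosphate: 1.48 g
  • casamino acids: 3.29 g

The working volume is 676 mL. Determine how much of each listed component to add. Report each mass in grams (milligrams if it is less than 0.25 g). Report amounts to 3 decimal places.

gellan gum 9.599 g; monopotassium phosphate 1.842 g; disodium phosphate 2.501 g; casamino acids 5.560 g

Ratio of target to recipe volume: 676 / 400 = 1.69.
gellan gum: 5.68 g × (676 mL / 400 mL) = 9.599 g
monopotassium phosphate: 1.09 g × (676 mL / 400 mL) = 1.842 g
disodium phosphate: 1.48 g × (676 mL / 400 mL) = 2.501 g
casamino acids: 3.29 g × (676 mL / 400 mL) = 5.560 g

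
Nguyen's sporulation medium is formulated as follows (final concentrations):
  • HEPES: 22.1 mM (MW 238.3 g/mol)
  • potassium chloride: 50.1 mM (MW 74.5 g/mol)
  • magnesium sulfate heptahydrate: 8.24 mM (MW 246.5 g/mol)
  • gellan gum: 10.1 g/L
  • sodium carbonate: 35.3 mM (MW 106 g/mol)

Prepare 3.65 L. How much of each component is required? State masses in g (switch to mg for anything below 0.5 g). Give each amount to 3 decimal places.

Scale factor relative to 1 L: 3.65.
HEPES: 22.1 mmol/L × 238.3 g/mol × 3.65 L ÷ 1000 = 19.222 g
potassium chloride: 50.1 mmol/L × 74.5 g/mol × 3.65 L ÷ 1000 = 13.623 g
magnesium sulfate heptahydrate: 8.24 mmol/L × 246.5 g/mol × 3.65 L ÷ 1000 = 7.414 g
gellan gum: 10.1 g/L × 3.65 L = 36.865 g
sodium carbonate: 35.3 mmol/L × 106 g/mol × 3.65 L ÷ 1000 = 13.658 g

HEPES 19.222 g; potassium chloride 13.623 g; magnesium sulfate heptahydrate 7.414 g; gellan gum 36.865 g; sodium carbonate 13.658 g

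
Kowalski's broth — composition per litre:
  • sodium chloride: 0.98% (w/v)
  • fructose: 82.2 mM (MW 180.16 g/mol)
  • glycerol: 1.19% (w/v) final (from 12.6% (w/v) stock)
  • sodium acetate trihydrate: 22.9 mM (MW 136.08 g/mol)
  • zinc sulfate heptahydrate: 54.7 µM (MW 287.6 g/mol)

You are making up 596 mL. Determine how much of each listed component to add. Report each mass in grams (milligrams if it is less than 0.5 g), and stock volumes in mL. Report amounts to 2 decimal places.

Target volume = 596 mL = 0.596 L.
sodium chloride: 0.98 g per 100 mL × 596 mL ÷ 100 = 5.84 g
fructose: 82.2 mmol/L × 180.16 g/mol × 0.596 L ÷ 1000 = 8.83 g
glycerol: C1V1 = C2V2 → 1.19% ÷ 12.6% × 596 mL = 56.29 mL
sodium acetate trihydrate: 22.9 mmol/L × 136.08 g/mol × 0.596 L ÷ 1000 = 1.86 g
zinc sulfate heptahydrate: 54.7 µmol/L × 287.6 g/mol × 0.596 L ÷ 1000 = 9.38 mg

sodium chloride 5.84 g; fructose 8.83 g; glycerol 56.29 mL; sodium acetate trihydrate 1.86 g; zinc sulfate heptahydrate 9.38 mg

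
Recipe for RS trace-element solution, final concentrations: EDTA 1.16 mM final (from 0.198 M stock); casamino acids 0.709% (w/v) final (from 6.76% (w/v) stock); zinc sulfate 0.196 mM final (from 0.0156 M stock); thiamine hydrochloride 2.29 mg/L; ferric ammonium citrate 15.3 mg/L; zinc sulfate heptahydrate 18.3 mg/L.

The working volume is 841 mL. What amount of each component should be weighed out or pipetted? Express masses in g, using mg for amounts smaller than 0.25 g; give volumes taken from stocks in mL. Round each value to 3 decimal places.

Working volume: 841 mL = 0.841 L.
EDTA: V = C2·V2/C1 = 1.16 mM × 841 mL ÷ 198 mM = 4.927 mL
casamino acids: C1V1 = C2V2 → 0.709% ÷ 6.76% × 841 mL = 88.205 mL
zinc sulfate: V = C2·V2/C1 = 0.196 mM × 841 mL ÷ 15.6 mM = 10.566 mL
thiamine hydrochloride: 2.29 mg/L × 0.841 L = 1.926 mg
ferric ammonium citrate: 15.3 mg/L × 0.841 L = 12.867 mg
zinc sulfate heptahydrate: 18.3 mg/L × 0.841 L = 15.390 mg

EDTA 4.927 mL; casamino acids 88.205 mL; zinc sulfate 10.566 mL; thiamine hydrochloride 1.926 mg; ferric ammonium citrate 12.867 mg; zinc sulfate heptahydrate 15.390 mg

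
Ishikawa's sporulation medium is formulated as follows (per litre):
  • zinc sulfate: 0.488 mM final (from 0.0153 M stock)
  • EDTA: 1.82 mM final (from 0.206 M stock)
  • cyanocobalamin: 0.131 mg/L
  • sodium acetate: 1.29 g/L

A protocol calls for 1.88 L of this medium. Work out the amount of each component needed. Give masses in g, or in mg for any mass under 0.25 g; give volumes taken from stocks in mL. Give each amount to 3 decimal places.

zinc sulfate 59.963 mL; EDTA 16.610 mL; cyanocobalamin 0.246 mg; sodium acetate 2.425 g

Working volume: 1.88 L.
zinc sulfate: V = C2·V2/C1 = 0.488 mM × 1880 mL ÷ 15.3 mM = 59.963 mL
EDTA: dilute stock: 1.82 mM × 1880 mL ÷ 206 mM = 16.610 mL
cyanocobalamin: 0.131 mg/L × 1.88 L = 0.246 mg
sodium acetate: 1.29 g/L × 1.88 L = 2.425 g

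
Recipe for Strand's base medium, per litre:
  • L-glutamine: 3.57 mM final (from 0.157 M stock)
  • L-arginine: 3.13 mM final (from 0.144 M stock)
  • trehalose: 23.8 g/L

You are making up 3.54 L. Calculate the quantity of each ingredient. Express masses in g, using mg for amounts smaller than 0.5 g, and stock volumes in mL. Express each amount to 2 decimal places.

Scale factor relative to 1 L: 3.54.
L-glutamine: C1V1 = C2V2 → 3.57 mM × 3540 mL ÷ 157 mM = 80.50 mL
L-arginine: C1V1 = C2V2 → 3.13 mM × 3540 mL ÷ 144 mM = 76.95 mL
trehalose: 23.8 g/L × 3.54 L = 84.25 g

L-glutamine 80.50 mL; L-arginine 76.95 mL; trehalose 84.25 g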